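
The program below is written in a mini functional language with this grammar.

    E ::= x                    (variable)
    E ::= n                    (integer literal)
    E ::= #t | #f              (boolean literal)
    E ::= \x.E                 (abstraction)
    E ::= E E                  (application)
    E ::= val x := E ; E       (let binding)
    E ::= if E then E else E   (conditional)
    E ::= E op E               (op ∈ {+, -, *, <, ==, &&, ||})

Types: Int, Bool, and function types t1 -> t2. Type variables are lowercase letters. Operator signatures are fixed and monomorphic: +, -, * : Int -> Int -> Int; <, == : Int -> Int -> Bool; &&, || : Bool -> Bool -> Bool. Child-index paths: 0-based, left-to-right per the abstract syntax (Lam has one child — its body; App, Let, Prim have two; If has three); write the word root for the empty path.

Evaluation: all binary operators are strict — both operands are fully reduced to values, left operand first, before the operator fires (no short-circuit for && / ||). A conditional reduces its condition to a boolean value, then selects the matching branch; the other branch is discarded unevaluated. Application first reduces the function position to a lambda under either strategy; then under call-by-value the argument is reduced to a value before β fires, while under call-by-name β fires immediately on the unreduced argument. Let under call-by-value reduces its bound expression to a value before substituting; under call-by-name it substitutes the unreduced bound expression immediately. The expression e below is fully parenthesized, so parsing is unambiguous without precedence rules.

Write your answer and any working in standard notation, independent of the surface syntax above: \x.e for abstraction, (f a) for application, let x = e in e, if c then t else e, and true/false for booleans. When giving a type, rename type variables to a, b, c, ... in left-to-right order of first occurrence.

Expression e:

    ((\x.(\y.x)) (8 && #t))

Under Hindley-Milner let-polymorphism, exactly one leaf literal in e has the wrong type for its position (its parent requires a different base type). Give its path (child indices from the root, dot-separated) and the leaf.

Answer: 1.0 : 8

Trace:
x : a
\y._ : b -> a
\x._ : a -> b -> a
  unify Int ~ Bool
  FAIL: mismatch Int ~ Bool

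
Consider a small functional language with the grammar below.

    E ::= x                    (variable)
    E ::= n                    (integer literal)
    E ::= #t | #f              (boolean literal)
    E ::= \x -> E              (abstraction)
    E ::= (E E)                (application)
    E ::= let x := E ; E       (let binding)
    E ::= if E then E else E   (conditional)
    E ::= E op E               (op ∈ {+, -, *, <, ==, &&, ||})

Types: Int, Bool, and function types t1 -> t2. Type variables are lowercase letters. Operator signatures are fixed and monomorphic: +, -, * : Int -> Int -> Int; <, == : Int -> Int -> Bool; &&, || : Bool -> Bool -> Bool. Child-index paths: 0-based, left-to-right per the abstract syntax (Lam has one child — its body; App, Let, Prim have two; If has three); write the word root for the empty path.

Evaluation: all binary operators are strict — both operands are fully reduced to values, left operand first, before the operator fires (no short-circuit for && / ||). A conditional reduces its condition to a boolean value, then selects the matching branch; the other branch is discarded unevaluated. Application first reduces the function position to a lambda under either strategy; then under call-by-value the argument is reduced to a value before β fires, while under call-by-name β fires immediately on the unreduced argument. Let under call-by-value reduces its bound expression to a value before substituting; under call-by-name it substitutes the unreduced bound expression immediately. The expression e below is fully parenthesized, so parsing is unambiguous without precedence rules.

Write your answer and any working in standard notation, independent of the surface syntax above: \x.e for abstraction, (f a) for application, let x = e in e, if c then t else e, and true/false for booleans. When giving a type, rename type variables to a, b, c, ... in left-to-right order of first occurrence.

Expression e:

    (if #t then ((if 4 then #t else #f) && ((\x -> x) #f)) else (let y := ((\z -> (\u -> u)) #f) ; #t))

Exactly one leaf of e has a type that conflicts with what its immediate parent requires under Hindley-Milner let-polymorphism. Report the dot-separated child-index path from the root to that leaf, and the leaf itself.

Trace:
  unify Bool ~ Bool
  unify Int ~ Bool
  FAIL: mismatch Int ~ Bool

Answer: 1.0.0 : 4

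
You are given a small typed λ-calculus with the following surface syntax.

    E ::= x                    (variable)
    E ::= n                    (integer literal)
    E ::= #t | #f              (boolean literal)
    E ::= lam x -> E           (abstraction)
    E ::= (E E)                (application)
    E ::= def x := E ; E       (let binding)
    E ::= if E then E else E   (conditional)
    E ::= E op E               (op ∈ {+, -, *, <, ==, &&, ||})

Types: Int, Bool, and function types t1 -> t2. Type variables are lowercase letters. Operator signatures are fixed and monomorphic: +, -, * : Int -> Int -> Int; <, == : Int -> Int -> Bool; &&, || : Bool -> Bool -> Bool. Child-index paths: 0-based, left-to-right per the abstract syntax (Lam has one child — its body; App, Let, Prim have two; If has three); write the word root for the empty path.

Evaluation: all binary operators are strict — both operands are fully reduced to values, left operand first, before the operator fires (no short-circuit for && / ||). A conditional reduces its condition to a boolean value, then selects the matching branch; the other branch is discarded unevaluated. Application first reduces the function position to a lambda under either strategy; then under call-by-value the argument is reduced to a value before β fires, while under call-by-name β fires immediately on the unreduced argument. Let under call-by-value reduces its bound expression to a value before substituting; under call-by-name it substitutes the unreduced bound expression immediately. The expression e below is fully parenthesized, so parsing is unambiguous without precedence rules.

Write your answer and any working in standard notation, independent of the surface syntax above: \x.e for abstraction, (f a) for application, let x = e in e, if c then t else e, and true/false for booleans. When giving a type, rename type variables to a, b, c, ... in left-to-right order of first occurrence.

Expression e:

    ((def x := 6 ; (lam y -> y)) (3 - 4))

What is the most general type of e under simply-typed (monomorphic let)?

Answer: Int

Working:
let x : Int
y : a
\y._ : a -> a
  unify Int ~ Int
  unify Int ~ Int
  unify a -> a ~ Int -> b
  unify a ~ Int
  unify Int ~ b
_ _ : Int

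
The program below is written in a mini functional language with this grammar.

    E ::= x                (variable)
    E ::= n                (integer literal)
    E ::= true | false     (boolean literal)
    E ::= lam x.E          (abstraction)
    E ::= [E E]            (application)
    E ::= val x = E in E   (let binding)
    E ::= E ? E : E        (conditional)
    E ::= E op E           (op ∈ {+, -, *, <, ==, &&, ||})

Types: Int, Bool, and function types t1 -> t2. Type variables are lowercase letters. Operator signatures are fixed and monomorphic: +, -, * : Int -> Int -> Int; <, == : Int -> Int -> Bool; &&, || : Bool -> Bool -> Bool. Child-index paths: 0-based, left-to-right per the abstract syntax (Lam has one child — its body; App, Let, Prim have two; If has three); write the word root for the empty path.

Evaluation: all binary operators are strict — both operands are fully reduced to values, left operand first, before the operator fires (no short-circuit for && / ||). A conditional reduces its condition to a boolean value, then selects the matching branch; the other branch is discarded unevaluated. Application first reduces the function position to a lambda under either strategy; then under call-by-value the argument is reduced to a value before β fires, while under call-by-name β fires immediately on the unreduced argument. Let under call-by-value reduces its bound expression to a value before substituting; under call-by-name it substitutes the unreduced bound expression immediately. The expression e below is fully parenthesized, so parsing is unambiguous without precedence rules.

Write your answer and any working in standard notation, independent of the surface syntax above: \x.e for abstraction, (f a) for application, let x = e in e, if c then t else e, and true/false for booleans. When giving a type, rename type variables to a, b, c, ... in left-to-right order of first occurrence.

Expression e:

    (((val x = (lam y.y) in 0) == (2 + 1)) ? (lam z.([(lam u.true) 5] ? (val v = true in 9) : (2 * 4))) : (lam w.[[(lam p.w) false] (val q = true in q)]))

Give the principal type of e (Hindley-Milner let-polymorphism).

Working:
y : a
\y._ : a -> a
let x : forall. a -> a
  unify Int ~ Int
  unify Int ~ Int
  unify Int ~ Int
  unify Int ~ Int
  unify Bool ~ Bool
\u._ : c -> Bool
  unify c -> Bool ~ Int -> d
  unify c ~ Int
  unify Bool ~ d
_ _ : Bool
  unify Bool ~ Bool
let v : Bool
  unify Int ~ Int
  unify Int ~ Int
  unify Int ~ Int
\z._ : b -> Int
w : e
\p._ : f -> e
  unify f -> e ~ Bool -> g
  unify f ~ Bool
  unify e ~ g
_ _ : g
let q : Bool
q : Bool
  unify g ~ Bool -> h
_ _ : h
\w._ : (Bool -> h) -> h
  unify b -> Int ~ (Bool -> h) -> h
  unify b ~ Bool -> h
  unify Int ~ h

Answer: (Bool -> Int) -> Int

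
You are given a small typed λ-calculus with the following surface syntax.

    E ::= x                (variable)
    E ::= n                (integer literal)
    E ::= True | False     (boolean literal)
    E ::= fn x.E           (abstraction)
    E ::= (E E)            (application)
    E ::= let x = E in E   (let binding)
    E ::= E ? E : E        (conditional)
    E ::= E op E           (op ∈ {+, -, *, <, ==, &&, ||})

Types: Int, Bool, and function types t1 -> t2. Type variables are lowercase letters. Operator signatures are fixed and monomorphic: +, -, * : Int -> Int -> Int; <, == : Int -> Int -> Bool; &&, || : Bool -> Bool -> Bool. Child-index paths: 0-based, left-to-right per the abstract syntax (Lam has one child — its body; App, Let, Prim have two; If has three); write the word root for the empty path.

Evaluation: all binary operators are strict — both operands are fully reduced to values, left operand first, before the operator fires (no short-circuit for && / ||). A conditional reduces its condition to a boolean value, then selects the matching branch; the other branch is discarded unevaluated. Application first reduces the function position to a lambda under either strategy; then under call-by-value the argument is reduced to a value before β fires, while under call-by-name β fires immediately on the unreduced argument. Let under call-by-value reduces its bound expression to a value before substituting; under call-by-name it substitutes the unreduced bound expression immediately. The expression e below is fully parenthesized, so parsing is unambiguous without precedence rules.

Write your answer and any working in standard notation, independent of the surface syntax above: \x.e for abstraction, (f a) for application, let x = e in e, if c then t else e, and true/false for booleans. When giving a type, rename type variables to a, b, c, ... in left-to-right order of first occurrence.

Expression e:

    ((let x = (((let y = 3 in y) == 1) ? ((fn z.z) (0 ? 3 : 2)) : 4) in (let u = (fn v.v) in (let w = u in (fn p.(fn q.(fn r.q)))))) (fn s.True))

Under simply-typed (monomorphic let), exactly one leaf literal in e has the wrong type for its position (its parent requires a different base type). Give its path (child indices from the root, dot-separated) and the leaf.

Answer: 0.0.1.1.0 : 0

Trace:
let y : Int
y : Int
  unify Int ~ Int
  unify Int ~ Int
  unify Bool ~ Bool
z : a
\z._ : a -> a
  unify Int ~ Bool
  FAIL: mismatch Int ~ Bool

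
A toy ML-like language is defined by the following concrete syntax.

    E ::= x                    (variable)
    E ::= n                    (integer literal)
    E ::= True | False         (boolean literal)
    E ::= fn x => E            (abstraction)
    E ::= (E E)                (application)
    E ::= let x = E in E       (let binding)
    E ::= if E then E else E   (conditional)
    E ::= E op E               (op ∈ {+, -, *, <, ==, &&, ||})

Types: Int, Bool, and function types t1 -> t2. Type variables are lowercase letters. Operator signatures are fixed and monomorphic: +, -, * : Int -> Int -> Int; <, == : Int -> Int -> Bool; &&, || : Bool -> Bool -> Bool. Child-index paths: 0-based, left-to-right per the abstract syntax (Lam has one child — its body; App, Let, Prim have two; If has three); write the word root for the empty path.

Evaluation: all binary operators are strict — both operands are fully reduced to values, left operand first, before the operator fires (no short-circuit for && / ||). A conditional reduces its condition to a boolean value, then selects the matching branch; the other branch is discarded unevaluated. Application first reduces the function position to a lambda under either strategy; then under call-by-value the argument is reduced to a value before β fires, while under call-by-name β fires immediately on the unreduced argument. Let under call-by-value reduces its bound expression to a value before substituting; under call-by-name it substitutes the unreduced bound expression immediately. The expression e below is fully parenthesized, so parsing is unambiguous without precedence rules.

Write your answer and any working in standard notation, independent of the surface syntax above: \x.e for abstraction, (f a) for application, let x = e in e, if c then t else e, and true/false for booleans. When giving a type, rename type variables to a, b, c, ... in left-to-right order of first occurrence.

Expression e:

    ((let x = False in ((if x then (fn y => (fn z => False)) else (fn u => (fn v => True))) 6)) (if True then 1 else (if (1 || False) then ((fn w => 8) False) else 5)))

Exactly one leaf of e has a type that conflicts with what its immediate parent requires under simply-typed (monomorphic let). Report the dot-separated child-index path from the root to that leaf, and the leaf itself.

Trace:
let x : Bool
x : Bool
  unify Bool ~ Bool
\z._ : b -> Bool
\y._ : a -> b -> Bool
\v._ : d -> Bool
\u._ : c -> d -> Bool
  unify a -> b -> Bool ~ c -> d -> Bool
  unify a ~ c
  unify b -> Bool ~ d -> Bool
  unify b ~ d
  unify Bool ~ Bool
  unify c -> d -> Bool ~ Int -> e
  unify c ~ Int
  unify d -> Bool ~ e
_ _ : d -> Bool
  unify Bool ~ Bool
  unify Int ~ Bool
  FAIL: mismatch Int ~ Bool

Answer: 1.2.0.0 : 1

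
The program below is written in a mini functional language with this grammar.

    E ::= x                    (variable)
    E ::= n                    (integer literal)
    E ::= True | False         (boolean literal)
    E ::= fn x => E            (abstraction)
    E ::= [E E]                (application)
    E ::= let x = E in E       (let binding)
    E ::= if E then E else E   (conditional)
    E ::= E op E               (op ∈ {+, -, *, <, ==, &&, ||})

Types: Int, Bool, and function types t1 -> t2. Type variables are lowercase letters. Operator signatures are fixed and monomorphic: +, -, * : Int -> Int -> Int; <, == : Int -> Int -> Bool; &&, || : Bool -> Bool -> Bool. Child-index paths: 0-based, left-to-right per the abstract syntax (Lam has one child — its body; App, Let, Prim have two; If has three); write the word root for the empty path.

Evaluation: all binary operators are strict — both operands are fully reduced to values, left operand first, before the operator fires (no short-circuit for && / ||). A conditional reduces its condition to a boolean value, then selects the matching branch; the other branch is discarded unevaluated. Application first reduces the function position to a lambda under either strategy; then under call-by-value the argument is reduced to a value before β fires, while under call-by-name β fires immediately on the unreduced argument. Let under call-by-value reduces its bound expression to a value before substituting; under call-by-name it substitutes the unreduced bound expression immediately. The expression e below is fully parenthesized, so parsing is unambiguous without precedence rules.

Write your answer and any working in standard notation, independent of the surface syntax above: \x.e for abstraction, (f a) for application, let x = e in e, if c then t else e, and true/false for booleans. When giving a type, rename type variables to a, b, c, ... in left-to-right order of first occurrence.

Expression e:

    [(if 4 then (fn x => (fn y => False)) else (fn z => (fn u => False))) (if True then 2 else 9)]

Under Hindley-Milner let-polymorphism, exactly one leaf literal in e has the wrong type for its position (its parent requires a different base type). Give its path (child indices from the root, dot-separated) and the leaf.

Derivation:
  unify Int ~ Bool
  FAIL: mismatch Int ~ Bool

Answer: 0.0 : 4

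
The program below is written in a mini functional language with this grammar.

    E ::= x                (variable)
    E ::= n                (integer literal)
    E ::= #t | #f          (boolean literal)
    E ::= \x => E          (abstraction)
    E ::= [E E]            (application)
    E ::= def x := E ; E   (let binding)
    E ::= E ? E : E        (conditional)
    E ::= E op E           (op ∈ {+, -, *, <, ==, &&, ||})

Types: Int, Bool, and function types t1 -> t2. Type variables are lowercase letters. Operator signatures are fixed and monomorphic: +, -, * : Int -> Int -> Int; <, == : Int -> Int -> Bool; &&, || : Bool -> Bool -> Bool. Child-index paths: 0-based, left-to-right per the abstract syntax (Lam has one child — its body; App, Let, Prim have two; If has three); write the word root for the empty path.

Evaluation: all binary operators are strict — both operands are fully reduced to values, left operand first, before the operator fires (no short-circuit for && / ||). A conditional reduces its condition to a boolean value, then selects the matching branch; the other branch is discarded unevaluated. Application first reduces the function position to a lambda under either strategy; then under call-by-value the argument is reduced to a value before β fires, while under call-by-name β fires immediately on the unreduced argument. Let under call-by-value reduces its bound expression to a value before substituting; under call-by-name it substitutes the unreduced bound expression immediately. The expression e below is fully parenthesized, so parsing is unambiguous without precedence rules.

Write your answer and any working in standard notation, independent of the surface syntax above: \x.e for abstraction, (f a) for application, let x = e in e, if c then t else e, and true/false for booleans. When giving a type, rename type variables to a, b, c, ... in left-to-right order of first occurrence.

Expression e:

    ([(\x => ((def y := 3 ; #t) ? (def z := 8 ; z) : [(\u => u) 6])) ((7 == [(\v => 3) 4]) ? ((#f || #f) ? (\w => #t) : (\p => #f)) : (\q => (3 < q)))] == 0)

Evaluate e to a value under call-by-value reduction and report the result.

Answer: false

Derivation:
step 0: (((\x.(if (let y = 3 in true) then (let z = 8 in z) else ((\u.u) 6))) (if (7 == ((\v.3) 4)) then (if (false || false) then (\w.true) else (\p.false)) else (\q.(3 < q)))) == 0)
step 1: [beta@0.1.0.1] (((\x.(if (let y = 3 in true) then (let z = 8 in z) else ((\u.u) 6))) (if (7 == 3) then (if (false || false) then (\w.true) else (\p.false)) else (\q.(3 < q)))) == 0)
step 2: [delta@0.1.0] (((\x.(if (let y = 3 in true) then (let z = 8 in z) else ((\u.u) 6))) (if false then (if (false || false) then (\w.true) else (\p.false)) else (\q.(3 < q)))) == 0)
step 3: [if@0.1] (((\x.(if (let y = 3 in true) then (let z = 8 in z) else ((\u.u) 6))) (\q.(3 < q))) == 0)
step 4: [beta@0] ((if (let y = 3 in true) then (let z = 8 in z) else ((\u.u) 6)) == 0)
step 5: [let@0.0] ((if true then (let z = 8 in z) else ((\u.u) 6)) == 0)
step 6: [if@0] ((let z = 8 in z) == 0)
step 7: [let@0] (8 == 0)
step 8: [delta@root] false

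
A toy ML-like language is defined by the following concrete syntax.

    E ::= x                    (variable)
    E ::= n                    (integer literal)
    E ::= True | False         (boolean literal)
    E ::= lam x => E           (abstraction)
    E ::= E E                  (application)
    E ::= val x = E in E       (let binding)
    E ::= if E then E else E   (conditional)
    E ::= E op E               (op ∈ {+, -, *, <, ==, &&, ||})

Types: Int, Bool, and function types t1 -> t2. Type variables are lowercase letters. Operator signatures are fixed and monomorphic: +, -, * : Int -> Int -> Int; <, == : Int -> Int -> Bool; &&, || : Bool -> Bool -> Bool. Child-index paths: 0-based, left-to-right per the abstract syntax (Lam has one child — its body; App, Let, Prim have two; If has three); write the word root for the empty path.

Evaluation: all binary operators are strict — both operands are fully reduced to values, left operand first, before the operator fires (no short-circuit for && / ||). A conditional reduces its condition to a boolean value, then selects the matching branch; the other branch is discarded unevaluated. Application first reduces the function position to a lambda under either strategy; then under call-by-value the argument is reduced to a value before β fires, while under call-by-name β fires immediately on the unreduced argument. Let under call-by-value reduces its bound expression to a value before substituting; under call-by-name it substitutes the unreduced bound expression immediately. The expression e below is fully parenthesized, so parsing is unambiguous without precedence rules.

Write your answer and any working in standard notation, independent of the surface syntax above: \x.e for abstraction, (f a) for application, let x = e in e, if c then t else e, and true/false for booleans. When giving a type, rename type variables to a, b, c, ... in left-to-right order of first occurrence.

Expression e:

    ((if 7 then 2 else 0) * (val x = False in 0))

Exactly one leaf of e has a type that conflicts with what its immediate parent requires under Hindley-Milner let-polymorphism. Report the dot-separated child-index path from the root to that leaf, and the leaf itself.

Answer: 0.0 : 7

Working:
  unify Int ~ Bool
  FAIL: mismatch Int ~ Bool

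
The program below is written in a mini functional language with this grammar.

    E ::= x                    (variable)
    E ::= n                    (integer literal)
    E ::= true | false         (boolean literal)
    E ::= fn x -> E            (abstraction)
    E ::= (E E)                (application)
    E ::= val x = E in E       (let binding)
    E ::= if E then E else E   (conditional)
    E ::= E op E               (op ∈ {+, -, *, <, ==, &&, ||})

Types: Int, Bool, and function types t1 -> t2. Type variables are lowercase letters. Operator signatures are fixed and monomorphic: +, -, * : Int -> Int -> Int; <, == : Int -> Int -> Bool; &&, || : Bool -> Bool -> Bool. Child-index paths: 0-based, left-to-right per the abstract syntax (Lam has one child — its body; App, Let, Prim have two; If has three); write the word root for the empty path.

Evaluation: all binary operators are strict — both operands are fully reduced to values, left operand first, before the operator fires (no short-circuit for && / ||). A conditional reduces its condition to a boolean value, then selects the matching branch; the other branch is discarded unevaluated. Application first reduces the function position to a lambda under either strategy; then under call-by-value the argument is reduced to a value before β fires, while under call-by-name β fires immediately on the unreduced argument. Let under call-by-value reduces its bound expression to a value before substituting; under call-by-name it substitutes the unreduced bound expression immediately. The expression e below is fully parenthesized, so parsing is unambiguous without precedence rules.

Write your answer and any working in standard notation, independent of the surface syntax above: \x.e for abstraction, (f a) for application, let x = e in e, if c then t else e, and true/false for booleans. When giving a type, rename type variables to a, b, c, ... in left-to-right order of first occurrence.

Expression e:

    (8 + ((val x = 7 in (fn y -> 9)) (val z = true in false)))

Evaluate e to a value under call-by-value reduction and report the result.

Trace:
step 0: (8 + ((let x = 7 in (\y.9)) (let z = true in false)))
step 1: [let@1.0] (8 + ((\y.9) (let z = true in false)))
step 2: [let@1.1] (8 + ((\y.9) false))
step 3: [beta@1] (8 + 9)
step 4: [delta@root] 17

Answer: 17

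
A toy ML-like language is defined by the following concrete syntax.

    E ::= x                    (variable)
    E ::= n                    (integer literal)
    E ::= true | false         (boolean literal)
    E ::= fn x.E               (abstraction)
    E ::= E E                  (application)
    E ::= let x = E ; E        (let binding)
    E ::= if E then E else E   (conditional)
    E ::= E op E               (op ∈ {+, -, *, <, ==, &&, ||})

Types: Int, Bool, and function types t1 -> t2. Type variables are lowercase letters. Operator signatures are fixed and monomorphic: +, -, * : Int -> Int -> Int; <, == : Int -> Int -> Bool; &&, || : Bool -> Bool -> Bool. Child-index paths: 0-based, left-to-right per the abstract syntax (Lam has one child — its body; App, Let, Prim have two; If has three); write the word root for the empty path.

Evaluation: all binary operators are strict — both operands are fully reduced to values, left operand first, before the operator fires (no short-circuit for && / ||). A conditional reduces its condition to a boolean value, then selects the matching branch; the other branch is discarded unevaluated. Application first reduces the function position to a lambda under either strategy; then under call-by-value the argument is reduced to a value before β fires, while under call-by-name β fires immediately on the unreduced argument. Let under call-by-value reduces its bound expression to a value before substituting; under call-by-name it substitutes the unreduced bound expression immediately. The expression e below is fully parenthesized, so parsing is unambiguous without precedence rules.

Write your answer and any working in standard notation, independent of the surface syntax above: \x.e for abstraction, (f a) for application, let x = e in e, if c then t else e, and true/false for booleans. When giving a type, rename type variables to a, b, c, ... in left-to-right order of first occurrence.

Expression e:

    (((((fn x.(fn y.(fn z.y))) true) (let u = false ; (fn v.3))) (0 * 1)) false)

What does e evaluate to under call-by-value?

Answer: 3

Working:
step 0: (((((\x.(\y.(\z.y))) true) (let u = false in (\v.3))) (0 * 1)) false)
step 1: [beta@0.0.0] ((((\y.(\z.y)) (let u = false in (\v.3))) (0 * 1)) false)
step 2: [let@0.0.1] ((((\y.(\z.y)) (\v.3)) (0 * 1)) false)
step 3: [beta@0.0] (((\z.(\v.3)) (0 * 1)) false)
step 4: [delta@0.1] (((\z.(\v.3)) 0) false)
step 5: [beta@0] ((\v.3) false)
step 6: [beta@root] 3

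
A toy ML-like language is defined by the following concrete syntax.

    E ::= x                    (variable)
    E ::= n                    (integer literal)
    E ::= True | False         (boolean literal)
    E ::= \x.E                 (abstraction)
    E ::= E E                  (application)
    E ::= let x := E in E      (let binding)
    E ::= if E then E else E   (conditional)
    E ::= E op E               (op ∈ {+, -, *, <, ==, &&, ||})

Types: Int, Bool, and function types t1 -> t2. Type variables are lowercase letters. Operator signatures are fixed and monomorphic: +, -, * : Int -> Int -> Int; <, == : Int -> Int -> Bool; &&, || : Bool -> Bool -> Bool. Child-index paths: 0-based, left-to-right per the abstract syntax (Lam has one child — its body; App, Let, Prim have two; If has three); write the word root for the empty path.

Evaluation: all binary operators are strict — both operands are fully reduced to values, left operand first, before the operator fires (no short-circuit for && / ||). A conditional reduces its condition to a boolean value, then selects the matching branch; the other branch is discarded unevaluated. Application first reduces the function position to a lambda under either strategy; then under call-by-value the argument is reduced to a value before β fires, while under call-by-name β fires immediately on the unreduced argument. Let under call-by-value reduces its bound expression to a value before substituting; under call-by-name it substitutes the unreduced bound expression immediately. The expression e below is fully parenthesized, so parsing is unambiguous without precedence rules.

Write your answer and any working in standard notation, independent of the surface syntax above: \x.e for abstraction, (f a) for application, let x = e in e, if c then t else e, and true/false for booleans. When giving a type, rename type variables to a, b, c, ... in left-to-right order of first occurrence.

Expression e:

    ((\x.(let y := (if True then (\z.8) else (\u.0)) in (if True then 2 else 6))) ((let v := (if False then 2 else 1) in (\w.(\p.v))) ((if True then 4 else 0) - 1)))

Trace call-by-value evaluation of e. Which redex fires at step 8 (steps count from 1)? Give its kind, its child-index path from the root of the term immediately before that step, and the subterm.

Working:
step 0: ((\x.(let y = (if true then (\z.8) else (\u.0)) in (if true then 2 else 6))) ((let v = (if false then 2 else 1) in (\w.(\p.v))) ((if true then 4 else 0) - 1)))
step 1: [if@1.0.0] ((\x.(let y = (if true then (\z.8) else (\u.0)) in (if true then 2 else 6))) ((let v = 1 in (\w.(\p.v))) ((if true then 4 else 0) - 1)))
step 2: [let@1.0] ((\x.(let y = (if true then (\z.8) else (\u.0)) in (if true then 2 else 6))) ((\w.(\p.1)) ((if true then 4 else 0) - 1)))
step 3: [if@1.1.0] ((\x.(let y = (if true then (\z.8) else (\u.0)) in (if true then 2 else 6))) ((\w.(\p.1)) (4 - 1)))
step 4: [delta@1.1] ((\x.(let y = (if true then (\z.8) else (\u.0)) in (if true then 2 else 6))) ((\w.(\p.1)) 3))
step 5: [beta@1] ((\x.(let y = (if true then (\z.8) else (\u.0)) in (if true then 2 else 6))) (\p.1))
step 6: [beta@root] (let y = (if true then (\z.8) else (\u.0)) in (if true then 2 else 6))
step 7: [if@0] (let y = (\z.8) in (if true then 2 else 6))
step 8: [let@root] (if true then 2 else 6)

Answer: let at root : (let y = (\z.8) in (if true then 2 else 6))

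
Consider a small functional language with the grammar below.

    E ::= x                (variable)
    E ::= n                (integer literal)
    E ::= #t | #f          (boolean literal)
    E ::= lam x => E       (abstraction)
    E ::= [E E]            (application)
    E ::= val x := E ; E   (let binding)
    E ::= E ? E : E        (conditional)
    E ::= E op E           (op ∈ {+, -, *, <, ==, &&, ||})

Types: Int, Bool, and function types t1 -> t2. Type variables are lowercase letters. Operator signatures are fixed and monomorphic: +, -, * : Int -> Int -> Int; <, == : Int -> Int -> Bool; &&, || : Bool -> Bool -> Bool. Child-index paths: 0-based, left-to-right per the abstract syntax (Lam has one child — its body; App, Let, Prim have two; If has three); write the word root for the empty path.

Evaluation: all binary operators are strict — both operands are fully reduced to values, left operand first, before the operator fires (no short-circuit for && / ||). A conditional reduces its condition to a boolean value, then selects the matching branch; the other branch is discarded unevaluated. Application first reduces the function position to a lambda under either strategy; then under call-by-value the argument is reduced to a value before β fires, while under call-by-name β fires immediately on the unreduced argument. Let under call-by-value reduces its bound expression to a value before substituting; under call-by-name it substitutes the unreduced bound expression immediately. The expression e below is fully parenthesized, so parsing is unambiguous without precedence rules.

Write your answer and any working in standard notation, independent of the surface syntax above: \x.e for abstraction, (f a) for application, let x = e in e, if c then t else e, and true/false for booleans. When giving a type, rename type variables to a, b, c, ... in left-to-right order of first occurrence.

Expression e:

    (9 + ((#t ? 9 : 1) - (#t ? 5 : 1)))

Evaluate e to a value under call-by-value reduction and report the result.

Answer: 13

Trace:
step 0: (9 + ((if true then 9 else 1) - (if true then 5 else 1)))
step 1: [if@1.0] (9 + (9 - (if true then 5 else 1)))
step 2: [if@1.1] (9 + (9 - 5))
step 3: [delta@1] (9 + 4)
step 4: [delta@root] 13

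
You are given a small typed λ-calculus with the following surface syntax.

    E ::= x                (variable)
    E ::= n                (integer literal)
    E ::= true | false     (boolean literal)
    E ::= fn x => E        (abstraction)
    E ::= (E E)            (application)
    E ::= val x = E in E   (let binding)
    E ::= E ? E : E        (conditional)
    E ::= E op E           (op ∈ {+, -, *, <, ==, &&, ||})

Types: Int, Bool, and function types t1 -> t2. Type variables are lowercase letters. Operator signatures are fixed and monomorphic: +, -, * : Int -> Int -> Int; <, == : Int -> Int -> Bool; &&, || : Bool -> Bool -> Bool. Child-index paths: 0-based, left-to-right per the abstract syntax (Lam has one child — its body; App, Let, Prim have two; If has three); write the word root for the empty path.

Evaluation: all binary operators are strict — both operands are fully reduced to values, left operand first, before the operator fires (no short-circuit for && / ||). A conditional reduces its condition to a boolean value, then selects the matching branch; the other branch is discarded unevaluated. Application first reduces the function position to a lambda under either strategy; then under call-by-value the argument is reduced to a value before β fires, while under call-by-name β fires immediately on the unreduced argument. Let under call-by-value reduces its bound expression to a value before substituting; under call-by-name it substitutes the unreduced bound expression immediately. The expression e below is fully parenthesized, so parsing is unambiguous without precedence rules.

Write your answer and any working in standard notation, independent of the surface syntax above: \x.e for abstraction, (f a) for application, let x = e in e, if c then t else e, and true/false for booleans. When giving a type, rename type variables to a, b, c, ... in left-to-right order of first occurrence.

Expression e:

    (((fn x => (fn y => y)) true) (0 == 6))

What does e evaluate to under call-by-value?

Derivation:
step 0: (((\x.(\y.y)) true) (0 == 6))
step 1: [beta@0] ((\y.y) (0 == 6))
step 2: [delta@1] ((\y.y) false)
step 3: [beta@root] false

Answer: false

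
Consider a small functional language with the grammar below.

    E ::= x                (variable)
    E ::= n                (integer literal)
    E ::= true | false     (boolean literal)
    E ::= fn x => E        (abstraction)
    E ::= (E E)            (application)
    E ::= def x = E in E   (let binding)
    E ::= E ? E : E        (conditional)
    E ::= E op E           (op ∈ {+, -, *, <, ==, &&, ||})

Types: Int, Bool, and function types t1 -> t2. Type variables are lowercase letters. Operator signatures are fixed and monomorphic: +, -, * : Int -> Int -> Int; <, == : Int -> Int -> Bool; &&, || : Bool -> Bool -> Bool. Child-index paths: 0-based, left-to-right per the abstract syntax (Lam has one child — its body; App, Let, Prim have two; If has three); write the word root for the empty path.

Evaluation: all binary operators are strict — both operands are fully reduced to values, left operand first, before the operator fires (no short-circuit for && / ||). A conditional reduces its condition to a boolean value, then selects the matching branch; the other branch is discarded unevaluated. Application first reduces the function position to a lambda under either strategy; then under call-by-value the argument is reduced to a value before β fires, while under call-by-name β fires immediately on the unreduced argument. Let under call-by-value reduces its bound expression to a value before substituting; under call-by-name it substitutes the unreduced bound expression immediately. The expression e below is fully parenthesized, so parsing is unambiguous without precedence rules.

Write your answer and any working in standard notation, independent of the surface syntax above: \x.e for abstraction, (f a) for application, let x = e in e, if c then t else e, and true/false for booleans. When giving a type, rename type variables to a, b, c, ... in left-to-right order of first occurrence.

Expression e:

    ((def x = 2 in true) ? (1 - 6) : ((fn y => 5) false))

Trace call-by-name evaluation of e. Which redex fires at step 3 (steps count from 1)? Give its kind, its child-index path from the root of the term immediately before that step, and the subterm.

Trace:
step 0: (if (let x = 2 in true) then (1 - 6) else ((\y.5) false))
step 1: [let@0] (if true then (1 - 6) else ((\y.5) false))
step 2: [if@root] (1 - 6)
step 3: [delta@root] -5

Answer: delta at root : (1 - 6)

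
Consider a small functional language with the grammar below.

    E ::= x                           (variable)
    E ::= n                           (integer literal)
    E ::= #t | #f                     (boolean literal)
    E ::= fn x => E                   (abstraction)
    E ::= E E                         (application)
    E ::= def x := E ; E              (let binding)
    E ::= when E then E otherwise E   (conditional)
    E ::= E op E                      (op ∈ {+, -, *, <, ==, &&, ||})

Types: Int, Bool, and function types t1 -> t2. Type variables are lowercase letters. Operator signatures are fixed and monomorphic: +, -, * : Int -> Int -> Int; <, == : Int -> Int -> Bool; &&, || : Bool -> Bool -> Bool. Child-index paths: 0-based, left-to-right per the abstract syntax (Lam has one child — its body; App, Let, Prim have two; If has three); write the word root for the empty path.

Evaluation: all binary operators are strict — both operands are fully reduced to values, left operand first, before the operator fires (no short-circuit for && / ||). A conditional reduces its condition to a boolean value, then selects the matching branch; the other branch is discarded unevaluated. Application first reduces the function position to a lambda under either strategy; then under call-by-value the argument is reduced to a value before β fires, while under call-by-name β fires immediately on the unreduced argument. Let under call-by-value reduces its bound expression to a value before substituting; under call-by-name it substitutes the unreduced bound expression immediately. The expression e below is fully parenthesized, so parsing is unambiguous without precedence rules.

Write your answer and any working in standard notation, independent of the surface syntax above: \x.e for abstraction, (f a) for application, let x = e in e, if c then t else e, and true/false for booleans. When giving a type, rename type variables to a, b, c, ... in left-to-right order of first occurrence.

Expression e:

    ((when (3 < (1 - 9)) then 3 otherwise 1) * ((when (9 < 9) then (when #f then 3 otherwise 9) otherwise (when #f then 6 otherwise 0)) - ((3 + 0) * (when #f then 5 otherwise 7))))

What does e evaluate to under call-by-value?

Trace:
step 0: ((if (3 < (1 - 9)) then 3 else 1) * ((if (9 < 9) then (if false then 3 else 9) else (if false then 6 else 0)) - ((3 + 0) * (if false then 5 else 7))))
step 1: [delta@0.0.1] ((if (3 < -8) then 3 else 1) * ((if (9 < 9) then (if false then 3 else 9) else (if false then 6 else 0)) - ((3 + 0) * (if false then 5 else 7))))
step 2: [delta@0.0] ((if false then 3 else 1) * ((if (9 < 9) then (if false then 3 else 9) else (if false then 6 else 0)) - ((3 + 0) * (if false then 5 else 7))))
step 3: [if@0] (1 * ((if (9 < 9) then (if false then 3 else 9) else (if false then 6 else 0)) - ((3 + 0) * (if false then 5 else 7))))
step 4: [delta@1.0.0] (1 * ((if false then (if false then 3 else 9) else (if false then 6 else 0)) - ((3 + 0) * (if false then 5 else 7))))
step 5: [if@1.0] (1 * ((if false then 6 else 0) - ((3 + 0) * (if false then 5 else 7))))
step 6: [if@1.0] (1 * (0 - ((3 + 0) * (if false then 5 else 7))))
step 7: [delta@1.1.0] (1 * (0 - (3 * (if false then 5 else 7))))
step 8: [if@1.1.1] (1 * (0 - (3 * 7)))
step 9: [delta@1.1] (1 * (0 - 21))
step 10: [delta@1] (1 * -21)
step 11: [delta@root] -21

Answer: -21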